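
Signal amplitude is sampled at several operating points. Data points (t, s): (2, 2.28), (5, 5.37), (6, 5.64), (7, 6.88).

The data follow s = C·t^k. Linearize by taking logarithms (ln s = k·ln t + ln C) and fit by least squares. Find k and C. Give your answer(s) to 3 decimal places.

With ln sᵢ as the transformed response and ln tᵢ as the regressor:
Σln t = 6.0403, Σ(ln t)² = 10.0677, Σln s = 6.1635, Σln t·ln s = 10.1289.
Equations: 10.0677·k + 6.0403·ln C = 10.1289;  6.0403·k + 4·ln C = 6.1635.
Slope k = (n·Σln t·ln s − Σln t·Σln s)/(n·Σ(ln t)² − (Σln t)²) = (4·10.1289 − 6.0403·6.1635)/3.7862 = 0.86803; ln C = (Σln s − k·Σln t)/n = 0.23009, so C = exp(0.23009) = 1.25871.

k = 0.868, C = 1.259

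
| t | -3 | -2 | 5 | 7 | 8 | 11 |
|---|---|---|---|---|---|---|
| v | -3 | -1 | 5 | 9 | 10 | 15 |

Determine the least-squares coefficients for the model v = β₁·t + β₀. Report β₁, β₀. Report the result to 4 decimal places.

β₁ = 1.2071, β₀ = 0.6025

XᵀX·[β₁, β₀]ᵀ = Xᵀv reads: 272·β₁ + 26·β₀ = 344;  26·β₁ + 6·β₀ = 35.
Determinant 272·6 − 26² = 956.
β₁ = (344·6 − 26·35)/956 = 577/478; β₀ = (272·35 − 26·344)/956 = 144/239.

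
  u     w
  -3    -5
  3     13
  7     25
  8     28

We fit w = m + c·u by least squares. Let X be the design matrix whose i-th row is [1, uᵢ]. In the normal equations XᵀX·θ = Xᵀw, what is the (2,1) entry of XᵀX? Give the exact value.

15

Row 2 ↔ basis u, column 1 ↔ basis 1, so (XᵀX)_{2,1} = Σᵢ u = (-3)·(1) + (3)·(1) + (7)·(1) + (8)·(1) = 15.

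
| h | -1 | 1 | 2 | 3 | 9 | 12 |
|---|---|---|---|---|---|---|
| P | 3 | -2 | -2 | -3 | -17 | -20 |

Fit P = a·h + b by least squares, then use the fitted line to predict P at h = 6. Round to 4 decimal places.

Forming XᵀX = [[240, 26]; [26, 6]] and XᵀP = [-411, -41]ᵀ gives XᵀX·[a, b]ᵀ = XᵀP.
Δ = 240·6 − 26² = 764.
a = ((-411)·6 − 26·(-41))/764 = -350/191; b = (240·(-41) − 26·(-411))/764 = 423/382.
At h = 6: P̂ = (-350/191)·(6) + (423/382)·(1) = -3777/382.

P̂ = -9.8874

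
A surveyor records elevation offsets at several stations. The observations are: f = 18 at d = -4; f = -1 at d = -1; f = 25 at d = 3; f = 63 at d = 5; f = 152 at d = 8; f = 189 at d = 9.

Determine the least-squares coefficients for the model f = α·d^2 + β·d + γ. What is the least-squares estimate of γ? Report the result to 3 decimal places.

Forming AᵀA = [[11620, 1328, 196]; [1328, 196, 20]; [196, 20, 6]] and Aᵀf = [27124, 3236, 446]ᵀ gives AᵀA·[α, β, γ]ᵀ = Aᵀf.
Row-reducing yields α = 616/305, β = 912/305, γ = -491/305.

γ = -1.610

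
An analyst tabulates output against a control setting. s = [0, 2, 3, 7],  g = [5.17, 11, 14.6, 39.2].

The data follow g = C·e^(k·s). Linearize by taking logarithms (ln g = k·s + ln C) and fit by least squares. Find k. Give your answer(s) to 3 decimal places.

With ln gᵢ as the transformed response and sᵢ as the regressor:
Σs = 12.0000, Σ(s)² = 62.0000, Σln g = 10.3905, Σs·ln g = 38.5196.
Equations: 62.0000·k + 12.0000·ln C = 38.5196;  12.0000·k + 4·ln C = 10.3905.
Solving (det = 104.0000): k = 0.28262, ln C = 1.74975.

k = 0.283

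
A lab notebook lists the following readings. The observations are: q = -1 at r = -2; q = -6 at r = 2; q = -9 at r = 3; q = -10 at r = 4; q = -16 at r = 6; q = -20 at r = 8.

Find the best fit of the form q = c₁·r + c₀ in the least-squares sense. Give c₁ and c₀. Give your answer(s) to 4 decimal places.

Compute the Gram sums: Σr·r = 133, Σr = 21, Σ1 = 6.
For Xᵀq: Σr·q = -333, Σq = -62.
XᵀX·[c₁, c₀]ᵀ = Xᵀq becomes [[133, 21]; [21, 6]]·[c₁, c₀]ᵀ = [-333, -62]ᵀ.
Δ = 133·6 − 21² = 357.
c₁ = ((-333)·6 − 21·(-62))/357 = -232/119; c₀ = (133·(-62) − 21·(-333))/357 = -179/51.

c₁ = -1.9496, c₀ = -3.5098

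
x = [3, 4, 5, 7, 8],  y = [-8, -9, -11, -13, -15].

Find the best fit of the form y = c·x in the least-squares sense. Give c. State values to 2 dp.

MᵀM·[c]ᵀ = Mᵀy reads: 163·c = -326.
(Σx·x = 163, Σx·y = -326.)
Hence c = -326 / 163 ≈ -2.

c = -2.00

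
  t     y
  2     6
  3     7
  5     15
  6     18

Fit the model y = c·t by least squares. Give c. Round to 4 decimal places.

Entries of MᵀM: Σt·t = 74.
Right-hand side: Σt·y = 216.
c = 216/74 = 2.91892.

c = 2.9189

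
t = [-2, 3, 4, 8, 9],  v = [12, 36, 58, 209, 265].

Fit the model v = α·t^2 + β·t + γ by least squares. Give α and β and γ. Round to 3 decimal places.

α = 3.041, β = 1.588, γ = 3.167

From the data, Σt^2·t^2 = 11010, Σt^2·t = 1324, Σt^2 = 174, Σt·t = 174, Σt = 22, Σ1 = 5.
For Mᵀv: Σt^2·v = 36141, Σt·v = 4373, Σv = 580.
Normal equations: [[11010, 1324, 174]; [1324, 174, 22]; [174, 22, 5]]·[α, β, γ]ᵀ = [36141, 4373, 580]ᵀ.
Row-reducing yields α = 107517/35350, β = 56151/35350, γ = 7996/2525.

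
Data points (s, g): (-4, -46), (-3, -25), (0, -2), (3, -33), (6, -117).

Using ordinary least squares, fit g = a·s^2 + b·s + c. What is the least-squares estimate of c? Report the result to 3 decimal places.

c = -2.101

From the data, Σs^2·s^2 = 1714, Σs^2·s = 152, Σs^2 = 70, Σs·s = 70, Σs = 2, Σ1 = 5.
And Σs^2·g = -5470, Σs·g = -542, Σg = -223.
AᵀA·[a, b, c]ᵀ = Aᵀg becomes [[1714, 152, 70]; [152, 70, 2]; [70, 2, 5]]·[a, b, c]ᵀ = [-5470, -542, -223]ᵀ.
Inverting the 3×3 Gram matrix, [a, b, c]ᵀ = [-44306/14757, -17168/14757, -10337/4919]ᵀ.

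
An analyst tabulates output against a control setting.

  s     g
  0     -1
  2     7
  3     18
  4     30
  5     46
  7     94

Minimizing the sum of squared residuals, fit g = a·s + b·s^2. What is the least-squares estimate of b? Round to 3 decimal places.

b = 1.951

Compute the Gram sums: Σs·s = 103, Σs·s^2 = 567, Σs^2·s^2 = 3379.
Moment sums: Σs·g = 1076, Σs^2·g = 6426.
Eliminating b: 3379·(row 1) − 567·(row 2) gives 26548·a = 3379·1076 − 567·6426 = -7738, so a = -3869/13274.
Then b = (6426 − 567·(-3869/13274))/3379 = 25893/13274.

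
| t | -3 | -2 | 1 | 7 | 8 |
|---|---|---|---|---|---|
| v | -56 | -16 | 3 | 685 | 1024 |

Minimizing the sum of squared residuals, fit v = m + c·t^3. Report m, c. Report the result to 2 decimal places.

Compute the Gram sums: Σ1 = 5, Σt^3 = 821, Σt^3·t^3 = 380587.
And Σv = 1640, Σt^3·v = 760886.
Δ = 5·380587 − 821² = 1228894.
m = (1640·380587 − 821·760886)/1228894 = -262363/614447; c = (5·760886 − 821·1640)/1228894 = 1228995/614447.

m = -0.43, c = 2.00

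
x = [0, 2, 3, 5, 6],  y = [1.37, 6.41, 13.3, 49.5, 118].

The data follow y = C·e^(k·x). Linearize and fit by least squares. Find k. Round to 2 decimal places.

k = 0.73

Linearized form: ln y = k·x + ln C. From the 5 transformed points,
Over the data: Σx = 16.0000, Σ(x)² = 74.0000, Σln y = 13.4331, Σx·ln y = 59.6130.
Normal system: [[74.0000, 16.0000]; [16.0000, 5]]·[k, ln C]ᵀ = [59.6130, 13.4331]ᵀ.
Δ = 74.0000·5 − (16.0000)² = 114.0000; k = (59.6130·5 − 16.0000·13.4331)/114.0000 = 0.72926, ln C = (74.0000·13.4331 − 16.0000·59.6130)/114.0000 = 0.35299.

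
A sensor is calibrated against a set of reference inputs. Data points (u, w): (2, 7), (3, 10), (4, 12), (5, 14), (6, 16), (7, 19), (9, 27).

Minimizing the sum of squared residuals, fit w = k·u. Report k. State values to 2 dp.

k = 2.88

MᵀM·[k]ᵀ = Mᵀw reads: 220·k = 634.
k = 634/220 = 2.88182.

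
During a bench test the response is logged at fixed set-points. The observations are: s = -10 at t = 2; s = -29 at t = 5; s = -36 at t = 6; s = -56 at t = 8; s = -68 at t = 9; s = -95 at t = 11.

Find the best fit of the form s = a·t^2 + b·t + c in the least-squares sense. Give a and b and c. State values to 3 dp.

Setting ∂/∂a … = 0 gives: 27235·a + 2921·b + 331·c = -22648;  2921·a + 331·b + 41·c = -2486;  331·a + 41·b + 6·c = -294.
Row-reducing yields a = -2477/4344, b = -43213/21720, c = -3573/905.

a = -0.570, b = -1.990, c = -3.948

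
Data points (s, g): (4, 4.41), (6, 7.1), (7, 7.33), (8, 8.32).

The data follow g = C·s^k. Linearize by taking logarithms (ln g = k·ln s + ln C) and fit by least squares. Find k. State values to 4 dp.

k = 0.9099

Taking logs, ln g = k·ln s + ln C, so regress ln g on ln s.
Σln s = 7.2034, Σ(ln s)² = 13.2429, Σln g = 7.5546, Σln s·ln g = 13.8509.
Equations: 13.2429·k + 7.2034·ln C = 13.8509;  7.2034·k + 4·ln C = 7.5546.
Slope k = (n·Σln s·ln g − Σln s·Σln g)/(n·Σ(ln s)² − (Σln s)²) = (4·13.8509 − 7.2034·7.5546)/1.0824 = 0.90992; ln C = (Σln g − k·Σln s)/n = 0.25002.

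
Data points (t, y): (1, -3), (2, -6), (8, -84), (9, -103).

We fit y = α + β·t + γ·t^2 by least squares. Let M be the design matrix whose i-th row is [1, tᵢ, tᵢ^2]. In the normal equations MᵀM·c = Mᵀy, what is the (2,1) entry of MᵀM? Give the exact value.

20

Row 2 ↔ basis t, column 1 ↔ basis 1, so (MᵀM)_{2,1} = Σᵢ t = (1)·(1) + (2)·(1) + (8)·(1) + (9)·(1) = 20.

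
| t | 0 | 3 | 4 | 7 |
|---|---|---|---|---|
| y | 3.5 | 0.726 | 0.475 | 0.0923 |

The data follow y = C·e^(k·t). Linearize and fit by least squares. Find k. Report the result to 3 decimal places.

Linearized form: ln y = k·t + ln C. From the 4 transformed points,
XᵀX = [[74.0000, 14.0000]; [14.0000, 4]], rhs = [-20.6174, -2.1946]ᵀ  (here Σt = 14.0000, Σ(t)² = 74.0000, Σln y = -2.1946, Σt·ln y = -20.6174).
Slope k = (n·Σt·ln y − Σt·Σln y)/(n·Σ(t)² − (Σt)²) = (4·-20.6174 − 14.0000·-2.1946)/100.0000 = -0.51745; ln C = (Σln y − k·Σt)/n = 1.26243.

k = -0.517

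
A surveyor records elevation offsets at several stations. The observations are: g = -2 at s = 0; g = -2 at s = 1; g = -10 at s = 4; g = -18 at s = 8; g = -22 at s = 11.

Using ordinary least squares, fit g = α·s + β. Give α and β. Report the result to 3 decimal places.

α = -1.945, β = -1.465

Normal-equation sums: Σs·s = 202, Σs = 24, Σ1 = 5.
For Xᵀg: Σs·g = -428, Σg = -54.
Normal equations: [[202, 24]; [24, 5]]·[α, β]ᵀ = [-428, -54]ᵀ.
Eliminating β: 5·(row 1) − 24·(row 2) gives 434·α = 5·(-428) − 24·(-54) = -844, so α = -422/217.
Then β = ((-54) − 24·(-422/217))/5 = -318/217.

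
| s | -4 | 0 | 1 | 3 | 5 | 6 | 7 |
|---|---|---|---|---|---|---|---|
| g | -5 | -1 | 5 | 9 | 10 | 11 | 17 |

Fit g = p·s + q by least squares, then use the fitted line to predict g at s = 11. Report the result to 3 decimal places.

From the data, Σs·s = 136, Σs = 18, Σ1 = 7.
And Σs·g = 287, Σg = 46.
So MᵀM·[p, q]ᵀ = Mᵀg: [[136, 18]; [18, 7]]·[p, q]ᵀ = [287, 46]ᵀ.
Determinant 136·7 − 18² = 628.
p = (287·7 − 18·46)/628 = 1181/628; q = (136·46 − 18·287)/628 = 545/314.
At s = 11: ĝ = (1181/628)·(11) + (545/314)·(1) = 14081/628.

ĝ = 22.422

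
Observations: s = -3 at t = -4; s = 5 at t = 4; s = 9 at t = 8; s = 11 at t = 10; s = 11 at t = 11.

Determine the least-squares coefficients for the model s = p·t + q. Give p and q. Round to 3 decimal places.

The normal system XᵀX·[p, q]ᵀ = Xᵀs is [[317, 29]; [29, 5]]·[p, q]ᵀ = [335, 33]ᵀ.
Eliminating q: 5·(row 1) − 29·(row 2) gives 744·p = 5·335 − 29·33 = 718, so p = 359/372.
Then q = (33 − 29·(359/372))/5 = 373/372.

p = 0.965, q = 1.003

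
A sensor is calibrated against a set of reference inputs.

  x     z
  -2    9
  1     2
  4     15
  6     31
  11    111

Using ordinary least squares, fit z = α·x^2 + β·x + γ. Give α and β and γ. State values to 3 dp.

The normal system AᵀA·[α, β, γ]ᵀ = Aᵀz is [[16210, 1604, 178]; [1604, 178, 20]; [178, 20, 5]]·[α, β, γ]ᵀ = [14825, 1451, 168]ᵀ.
Row-reducing yields α = 429659/429774, β = -494509/429774, γ = 187097/71629.

α = 1.000, β = -1.151, γ = 2.612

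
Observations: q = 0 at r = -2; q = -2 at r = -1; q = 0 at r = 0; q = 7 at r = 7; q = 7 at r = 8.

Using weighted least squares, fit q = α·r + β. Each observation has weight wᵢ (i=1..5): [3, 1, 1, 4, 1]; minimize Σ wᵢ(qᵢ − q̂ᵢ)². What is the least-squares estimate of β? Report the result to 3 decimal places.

β = 0.870

The normal equations are: 273·α + 29·β = 254;  29·α + 10·β = 33.
Eliminating β: 10·(row 1) − 29·(row 2) gives 1889·α = 10·254 − 29·33 = 1583, so α = 1583/1889.
Then β = (33 − 29·(1583/1889))/10 = 1643/1889.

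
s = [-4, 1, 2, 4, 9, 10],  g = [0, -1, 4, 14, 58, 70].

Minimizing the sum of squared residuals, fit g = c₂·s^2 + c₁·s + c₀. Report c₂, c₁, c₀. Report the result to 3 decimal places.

c₂ = 0.552, c₁ = 1.713, c₀ = -2.167

Setting ∂/∂c₂ … = 0 gives: 17090·c₂ + 1738·c₁ + 218·c₀ = 11937;  1738·c₂ + 218·c₁ + 22·c₀ = 1285;  218·c₂ + 22·c₁ + 6·c₀ = 145.
(Σs^2·s^2 = 17090, Σs^2·s = 1738, Σs^2 = 218, Σs·s = 218, Σs = 22, Σ1 = 6, Σs^2·g = 11937, Σs·g = 1285, Σg = 145.)
Inverting the 3×3 Gram matrix, [c₂, c₁, c₀]ᵀ = [78263/141810, 121483/70905, -51226/23635]ᵀ.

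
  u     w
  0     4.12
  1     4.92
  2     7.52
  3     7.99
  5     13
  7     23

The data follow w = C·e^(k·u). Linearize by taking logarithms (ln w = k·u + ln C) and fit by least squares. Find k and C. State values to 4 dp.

Linearized form: ln w = k·u + ln C. From the 6 transformed points,
Σu = 18.0000, Σ(u)² = 88.0000, Σln w = 12.8054, Σu·ln w = 46.6362.
Equations: 88.0000·k + 18.0000·ln C = 46.6362;  18.0000·k + 6·ln C = 12.8054.
Solving (det = 204.0000): k = 0.24177, ln C = 1.40892, so C = exp(1.40892) = 4.09154.

k = 0.2418, C = 4.0915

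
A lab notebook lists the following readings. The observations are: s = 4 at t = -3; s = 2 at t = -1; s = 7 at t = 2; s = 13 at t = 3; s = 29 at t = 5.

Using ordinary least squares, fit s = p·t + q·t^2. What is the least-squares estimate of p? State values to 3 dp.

p = 1.327

The normal equations are: 48·p + 132·q = 184;  132·p + 804·q = 908.
(Σt·t = 48, Σt·t^2 = 132, Σt^2·t^2 = 804, Σt·s = 184, Σt^2·s = 908.)
Δ = 48·804 − 132² = 21168.
p = (184·804 − 132·908)/21168 = 65/49; q = (48·908 − 132·184)/21168 = 134/147.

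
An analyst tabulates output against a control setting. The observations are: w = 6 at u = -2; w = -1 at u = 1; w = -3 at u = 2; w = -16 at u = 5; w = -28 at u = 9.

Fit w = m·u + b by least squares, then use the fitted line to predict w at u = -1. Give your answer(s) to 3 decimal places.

Setting ∂/∂m … = 0 gives: 115·m + 15·b = -351;  15·m + 5·b = -42.
Eliminating b: 5·(row 1) − 15·(row 2) gives 350·m = 5·(-351) − 15·(-42) = -1125, so m = -45/14.
Then b = ((-42) − 15·(-45/14))/5 = 87/70.
At u = -1: ŵ = (-45/14)·(-1) + (87/70)·(1) = 156/35.

ŵ = 4.457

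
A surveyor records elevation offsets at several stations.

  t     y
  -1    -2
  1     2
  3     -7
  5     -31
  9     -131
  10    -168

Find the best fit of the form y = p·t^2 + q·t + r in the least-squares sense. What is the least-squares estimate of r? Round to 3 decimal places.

With design matrix M, MᵀM = [[17269, 1881, 217]; [1881, 217, 27]; [217, 27, 6]] and Mᵀy = [-28249, -3031, -337]ᵀ.
Row-reducing yields p = -491833/244708, q = 777515/244708, r = 272355/122354.

r = 2.226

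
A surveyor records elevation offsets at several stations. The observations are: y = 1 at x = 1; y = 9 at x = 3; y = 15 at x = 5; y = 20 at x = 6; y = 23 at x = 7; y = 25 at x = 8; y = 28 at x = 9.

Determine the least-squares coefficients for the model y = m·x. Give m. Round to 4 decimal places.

m = 3.1547

Normal-equation sums: Σx·x = 265.
Moment sums: Σx·y = 836.
Normal equations: [[265]]·[m]ᵀ = [836]ᵀ.
m = 836/265 = 3.15472.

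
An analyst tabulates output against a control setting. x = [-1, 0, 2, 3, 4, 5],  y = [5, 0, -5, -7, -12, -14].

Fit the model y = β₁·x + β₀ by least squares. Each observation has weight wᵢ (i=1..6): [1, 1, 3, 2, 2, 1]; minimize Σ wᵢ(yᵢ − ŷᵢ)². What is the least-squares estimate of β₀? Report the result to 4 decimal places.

β₀ = 1.2368

Compute the Gram sums: Σwᵢ·x·x = 88, Σwᵢ·x = 24, Σwᵢ·1 = 10.
Moment sums: Σwᵢ·x·y = -243, Σwᵢ·y = -62.
MᵀWM·[β₁, β₀]ᵀ = MᵀWy becomes [[88, 24]; [24, 10]]·[β₁, β₀]ᵀ = [-243, -62]ᵀ.
Δ = 88·10 − 24² = 304.
β₁ = ((-243)·10 − 24·(-62))/304 = -471/152; β₀ = (88·(-62) − 24·(-243))/304 = 47/38.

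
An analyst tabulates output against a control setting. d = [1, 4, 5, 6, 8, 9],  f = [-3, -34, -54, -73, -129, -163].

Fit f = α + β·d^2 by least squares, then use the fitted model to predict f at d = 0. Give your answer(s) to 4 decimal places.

f̂ = -2.1380

Entries of MᵀM: Σ1 = 6, Σd^2 = 223, Σd^2·d^2 = 12835.
Right-hand side: Σf = -456, Σd^2·f = -25984.
Normal equations: [[6, 223]; [223, 12835]]·[α, β]ᵀ = [-456, -25984]ᵀ.
Eliminating β: 12835·(row 1) − 223·(row 2) gives 27281·α = 12835·(-456) − 223·(-25984) = -58328, so α = -58328/27281.
Then β = ((-25984) − 223·(-58328/27281))/12835 = -54216/27281.
At d = 0: f̂ = (-58328/27281)·(1) + (-54216/27281)·(0) = -58328/27281.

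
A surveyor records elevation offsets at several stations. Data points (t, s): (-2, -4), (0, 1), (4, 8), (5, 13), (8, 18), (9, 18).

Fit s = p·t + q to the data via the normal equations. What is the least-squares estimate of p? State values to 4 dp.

From the data, Σt·t = 190, Σt = 24, Σ1 = 6.
Moment sums: Σt·s = 411, Σs = 54.
MᵀM·[p, q]ᵀ = Mᵀs becomes [[190, 24]; [24, 6]]·[p, q]ᵀ = [411, 54]ᵀ.
det = 190·6 − 24² = 564.
p = (411·6 − 24·54)/564 = 195/94; q = (190·54 − 24·411)/564 = 33/47.

p = 2.0745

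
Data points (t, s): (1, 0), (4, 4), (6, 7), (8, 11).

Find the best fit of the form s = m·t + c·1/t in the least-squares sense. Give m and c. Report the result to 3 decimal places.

The normal system AᵀA·[m, c]ᵀ = Aᵀs is [[117, 4]; [4, 637/576]]·[m, c]ᵀ = [146, 85/24]ᵀ.
Eliminating c: (637/576)·(row 1) − 4·(row 2) gives (7257/64)·m = (637/576)·146 − 4·(85/24) = 42421/288, so m = 1438/1107.
Then c = ((85/24) − 4·(1438/1107))/(637/576) = -184/123.

m = 1.299, c = -1.496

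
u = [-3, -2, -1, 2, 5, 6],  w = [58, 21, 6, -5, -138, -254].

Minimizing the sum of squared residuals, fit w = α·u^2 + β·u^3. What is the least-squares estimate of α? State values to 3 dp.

α = 1.991

Setting ∂/∂α … = 0 gives: 2035·α + 10657·β = -12002;  10657·α + 63139·β = -73894.
Δ = 2035·63139 − 10657² = 14916216.
α = ((-12002)·63139 − 10657·(-73894))/14916216 = 3711760/1864527; β = (2035·(-73894) − 10657·(-12002))/14916216 = -2808622/1864527.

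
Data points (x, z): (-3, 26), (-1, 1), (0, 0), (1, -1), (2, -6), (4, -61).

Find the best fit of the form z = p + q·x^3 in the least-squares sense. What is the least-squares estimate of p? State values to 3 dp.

Entries of AᵀA: Σ1 = 6, Σx^3 = 45, Σx^3·x^3 = 4891.
Right-hand side: Σz = -41, Σx^3·z = -4656.
Normal equations: [[6, 45]; [45, 4891]]·[p, q]ᵀ = [-41, -4656]ᵀ.
Eliminating q: 4891·(row 1) − 45·(row 2) gives 27321·p = 4891·(-41) − 45·(-4656) = 8989, so p = 8989/27321.
Then q = ((-4656) − 45·(8989/27321))/4891 = -8697/9107.

p = 0.329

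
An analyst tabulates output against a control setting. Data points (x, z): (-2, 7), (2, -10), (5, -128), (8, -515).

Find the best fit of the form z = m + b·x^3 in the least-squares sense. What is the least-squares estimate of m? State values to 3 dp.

The normal system AᵀA·[m, b]ᵀ = Aᵀz is [[4, 637]; [637, 277897]]·[m, b]ᵀ = [-646, -279816]ᵀ.
Determinant 4·277897 − 637² = 705819.
m = ((-646)·277897 − 637·(-279816))/705819 = -1278670/705819; b = (4·(-279816) − 637·(-646))/705819 = -707762/705819.

m = -1.812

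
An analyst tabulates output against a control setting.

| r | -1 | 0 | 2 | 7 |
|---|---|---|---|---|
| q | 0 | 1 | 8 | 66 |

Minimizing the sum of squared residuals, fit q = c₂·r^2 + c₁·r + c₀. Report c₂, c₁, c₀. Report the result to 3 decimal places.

c₂ = 1.114, c₁ = 1.539, c₀ = 0.637

The normal system XᵀX·[c₂, c₁, c₀]ᵀ = Xᵀq is [[2418, 350, 54]; [350, 54, 8]; [54, 8, 4]]·[c₂, c₁, c₀]ᵀ = [3266, 478, 75]ᵀ.
Inverting the 3×3 Gram matrix, [c₂, c₁, c₀]ᵀ = [6257/5618, 8645/5618, 1789/2809]ᵀ.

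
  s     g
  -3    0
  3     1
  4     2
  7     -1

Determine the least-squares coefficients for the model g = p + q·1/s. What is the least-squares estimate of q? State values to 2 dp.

q = 1.85

Normal-equation sums: Σ1 = 4, Σ1/s = 11/28, Σ1/s·1/s = 2153/7056.
For Xᵀg: Σg = 2, Σ1/s·g = 29/42.
XᵀX·[p, q]ᵀ = Xᵀg becomes [[4, 11/28]; [11/28, 2153/7056]]·[p, q]ᵀ = [2, 29/42]ᵀ.
Eliminating q: (2153/7056)·(row 1) − (11/28)·(row 2) gives (7523/7056)·p = (2153/7056)·2 − (11/28)·(29/42) = 299/882, so p = 2392/7523.
Then q = ((29/42) − (11/28)·(2392/7523))/(2153/7056) = 13944/7523.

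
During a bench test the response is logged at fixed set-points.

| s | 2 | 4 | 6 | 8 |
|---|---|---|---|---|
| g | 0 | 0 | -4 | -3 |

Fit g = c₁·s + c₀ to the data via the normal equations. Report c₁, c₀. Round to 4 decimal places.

From the data, Σs·s = 120, Σs = 20, Σ1 = 4.
Right-hand side: Σs·g = -48, Σg = -7.
So AᵀA·[c₁, c₀]ᵀ = Aᵀg: [[120, 20]; [20, 4]]·[c₁, c₀]ᵀ = [-48, -7]ᵀ.
Eliminating c₀: 4·(row 1) − 20·(row 2) gives 80·c₁ = 4·(-48) − 20·(-7) = -52, so c₁ = -13/20.
Then c₀ = ((-7) − 20·(-13/20))/4 = 3/2.

c₁ = -0.6500, c₀ = 1.5000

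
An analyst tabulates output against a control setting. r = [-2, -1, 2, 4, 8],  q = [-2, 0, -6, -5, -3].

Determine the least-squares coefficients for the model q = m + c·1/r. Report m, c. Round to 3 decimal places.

Forming MᵀM = [[5, -5/8]; [-5/8, 101/64]] and Mᵀq = [-16, -29/8]ᵀ gives MᵀM·[m, c]ᵀ = Mᵀq.
Eliminating c: (101/64)·(row 1) − (-5/8)·(row 2) gives (15/2)·m = (101/64)·(-16) − (-5/8)·(-29/8) = -1761/64, so m = -587/160.
Then c = ((-29/8) − (-5/8)·(-587/160))/(101/64) = -15/4.

m = -3.669, c = -3.750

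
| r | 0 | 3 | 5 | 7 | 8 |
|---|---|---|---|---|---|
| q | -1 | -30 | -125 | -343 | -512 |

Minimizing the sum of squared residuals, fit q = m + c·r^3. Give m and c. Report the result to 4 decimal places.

Sums needed: Σ1 = 5, Σr^3 = 1007, Σr^3·r^3 = 396147.
Right-hand side: Σq = -1011, Σr^3·q = -396228.
Eliminating c: 396147·(row 1) − 1007·(row 2) gives 966686·m = 396147·(-1011) − 1007·(-396228) = -1503021, so m = -1503021/966686.
Then c = ((-396228) − 1007·(-1503021/966686))/396147 = -963063/966686.

m = -1.5548, c = -0.9963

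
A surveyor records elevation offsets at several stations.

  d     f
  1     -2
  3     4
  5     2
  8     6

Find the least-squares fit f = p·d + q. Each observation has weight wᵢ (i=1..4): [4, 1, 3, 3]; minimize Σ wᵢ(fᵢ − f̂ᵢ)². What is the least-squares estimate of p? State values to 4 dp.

Forming MᵀWM = [[280, 46]; [46, 11]] and MᵀWf = [178, 20]ᵀ gives MᵀWM·[p, q]ᵀ = MᵀWf.
det = 280·11 − 46² = 964.
p = (178·11 − 46·20)/964 = 519/482; q = (280·20 − 46·178)/964 = -647/241.

p = 1.0768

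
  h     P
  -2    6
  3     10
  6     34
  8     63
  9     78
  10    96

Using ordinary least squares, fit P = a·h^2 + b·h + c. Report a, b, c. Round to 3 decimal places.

With design matrix X, XᵀX = [[22050, 2476, 294]; [2476, 294, 34]; [294, 34, 6]] and XᵀP = [21288, 2388, 287]ᵀ.
Inverting the 3×3 Gram matrix, [a, b, c]ᵀ = [172775/177738, -15035/59246, 291421/177738]ᵀ.

a = 0.972, b = -0.254, c = 1.640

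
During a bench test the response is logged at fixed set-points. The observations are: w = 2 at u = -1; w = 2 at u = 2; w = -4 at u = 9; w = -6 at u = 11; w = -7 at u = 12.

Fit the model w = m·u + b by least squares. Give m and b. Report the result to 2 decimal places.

Compute the Gram sums: Σu·u = 351, Σu = 33, Σ1 = 5.
For Xᵀw: Σu·w = -184, Σw = -13.
Eliminating b: 5·(row 1) − 33·(row 2) gives 666·m = 5·(-184) − 33·(-13) = -491, so m = -491/666.
Then b = ((-13) − 33·(-491/666))/5 = 503/222.

m = -0.74, b = 2.27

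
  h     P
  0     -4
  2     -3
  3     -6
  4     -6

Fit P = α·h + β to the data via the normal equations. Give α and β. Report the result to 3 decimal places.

The normal equations are: 29·α + 9·β = -48;  9·α + 4·β = -19.
Determinant 29·4 − 9² = 35.
α = ((-48)·4 − 9·(-19))/35 = -3/5; β = (29·(-19) − 9·(-48))/35 = -17/5.

α = -0.600, β = -3.400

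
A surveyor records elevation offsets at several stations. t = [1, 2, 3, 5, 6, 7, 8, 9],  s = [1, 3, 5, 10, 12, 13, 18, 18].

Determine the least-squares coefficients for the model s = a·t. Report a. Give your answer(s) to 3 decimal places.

a = 2.011

Entries of XᵀX: Σt·t = 269.
Moment sums: Σt·s = 541.
So XᵀX·[a]ᵀ = Xᵀs: [[269]]·[a]ᵀ = [541]ᵀ.
Hence a = 541 / 269 ≈ 2.01115.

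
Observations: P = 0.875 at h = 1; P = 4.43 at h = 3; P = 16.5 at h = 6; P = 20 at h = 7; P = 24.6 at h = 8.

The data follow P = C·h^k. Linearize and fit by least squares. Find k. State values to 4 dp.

k = 1.6279

With ln Pᵢ as the transformed response and ln hᵢ as the regressor:
Over the data: Σln h = 6.9157, Σ(ln h)² = 12.5280, Σln P = 10.3567, Σln h·ln P = 19.1475.
Normal system: [[12.5280, 6.9157]; [6.9157, 5]]·[k, ln C]ᵀ = [19.1475, 10.3567]ᵀ.
Δ = 12.5280·5 − (6.9157)² = 14.8127; k = (19.1475·5 − 6.9157·10.3567)/14.8127 = 1.62787, ln C = (12.5280·10.3567 − 6.9157·19.1475)/14.8127 = -0.18024.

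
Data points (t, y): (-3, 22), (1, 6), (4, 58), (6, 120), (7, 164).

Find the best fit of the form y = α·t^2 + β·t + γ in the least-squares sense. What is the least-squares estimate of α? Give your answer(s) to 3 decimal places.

Entries of MᵀM: Σt^2·t^2 = 4035, Σt^2·t = 597, Σt^2 = 111, Σt·t = 111, Σt = 15, Σ1 = 5.
Right-hand side: Σt^2·y = 13488, Σt·y = 2040, Σy = 370.
Normal equations: [[4035, 597, 111]; [597, 111, 15]; [111, 15, 5]]·[α, β, γ]ᵀ = [13488, 2040, 370]ᵀ.
Inverting the 3×3 Gram matrix, [α, β, γ]ᵀ = [1295/429, 865/429, 134/143]ᵀ.

α = 3.019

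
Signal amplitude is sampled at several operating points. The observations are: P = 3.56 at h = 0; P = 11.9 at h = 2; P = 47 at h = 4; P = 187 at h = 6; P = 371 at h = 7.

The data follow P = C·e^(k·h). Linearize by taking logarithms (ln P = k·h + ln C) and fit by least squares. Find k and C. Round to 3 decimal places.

k = 0.669, C = 3.348

With ln Pᵢ as the transformed response and hᵢ as the regressor:
Σh = 19.0000, Σ(h)² = 105.0000, Σln P = 18.7438, Σh·ln P = 93.1537.
Equations: 105.0000·k + 19.0000·ln C = 93.1537;  19.0000·k + 5·ln C = 18.7438.
Slope k = (n·Σh·ln P − Σh·Σln P)/(n·Σ(h)² − (Σh)²) = (5·93.1537 − 19.0000·18.7438)/164.0000 = 0.66852; ln C = (Σln P − k·Σh)/n = 1.20838, so C = exp(1.20838) = 3.34804.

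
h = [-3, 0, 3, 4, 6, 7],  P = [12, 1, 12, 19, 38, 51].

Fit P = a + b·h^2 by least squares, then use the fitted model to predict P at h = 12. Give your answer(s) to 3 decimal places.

P̂ = 145.932

Setting ∂/∂a … = 0 gives: 6·a + 119·b = 133;  119·a + 4115·b = 4387.
(Σ1 = 6, Σh^2 = 119, Σh^2·h^2 = 4115, ΣP = 133, Σh^2·P = 4387.)
det = 6·4115 − 119² = 10529.
a = (133·4115 − 119·4387)/10529 = 25242/10529; b = (6·4387 − 119·133)/10529 = 10495/10529.
At h = 12: P̂ = (25242/10529)·(1) + (10495/10529)·(144) = 1536522/10529.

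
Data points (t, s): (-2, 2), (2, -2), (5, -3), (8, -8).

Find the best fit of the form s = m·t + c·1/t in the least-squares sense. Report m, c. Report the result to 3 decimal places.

Entries of XᵀX: Σt·t = 97, Σt·1/t = 4, Σ1/t·1/t = 889/1600.
For Xᵀs: Σt·s = -87, Σ1/t·s = -18/5.
XᵀX·[m, c]ᵀ = Xᵀs becomes [[97, 4]; [4, 889/1600]]·[m, c]ᵀ = [-87, -18/5]ᵀ.
Determinant 97·(889/1600) − 4² = 60633/1600.
m = ((-87)·(889/1600) − 4·(-18/5))/(60633/1600) = -18101/20211; c = (97·(-18/5) − 4·(-87))/(60633/1600) = -640/20211.

m = -0.896, c = -0.032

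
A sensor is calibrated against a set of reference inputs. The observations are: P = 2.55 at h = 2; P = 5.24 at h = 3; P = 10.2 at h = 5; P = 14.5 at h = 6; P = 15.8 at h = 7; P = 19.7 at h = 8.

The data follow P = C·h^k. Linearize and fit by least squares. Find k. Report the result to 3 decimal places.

k = 1.454

Let Y = ln P. Fitting Y = k·ln h + ln C by least squares:
Σln h = 9.2183, Σ(ln h)² = 15.5987, Σln P = 13.3296, Σln h·ln P = 22.5664.
Equations: 15.5987·k + 9.2183·ln C = 22.5664;  9.2183·k + 6·ln C = 13.3296.
Slope k = (n·Σln h·ln P − Σln h·Σln P)/(n·Σ(ln h)² − (Σln h)²) = (6·22.5664 − 9.2183·13.3296)/8.6152 = 1.45352; ln C = (Σln P − k·Σln h)/n = -0.01157.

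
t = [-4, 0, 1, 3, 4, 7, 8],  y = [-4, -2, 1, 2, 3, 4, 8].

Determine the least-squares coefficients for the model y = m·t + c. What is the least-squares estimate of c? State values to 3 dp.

c = -0.764

Sums needed: Σt·t = 155, Σt = 19, Σ1 = 7.
Right-hand side: Σt·y = 127, Σy = 12.
Normal equations: [[155, 19]; [19, 7]]·[m, c]ᵀ = [127, 12]ᵀ.
Determinant 155·7 − 19² = 724.
m = (127·7 − 19·12)/724 = 661/724; c = (155·12 − 19·127)/724 = -553/724.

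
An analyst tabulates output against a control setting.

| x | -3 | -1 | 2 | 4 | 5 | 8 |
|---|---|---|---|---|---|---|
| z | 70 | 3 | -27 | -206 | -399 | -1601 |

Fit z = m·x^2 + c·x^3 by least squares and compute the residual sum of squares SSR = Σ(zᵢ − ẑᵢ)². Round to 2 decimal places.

Setting ∂/∂m … = 0 gives: 5075·m + 36705·c = -115210;  36705·m + 282659·c = -884880.
(Σx^2·x^2 = 5075, Σx^2·x^3 = 36705, Σx^3·x^3 = 282659, Σx^2·z = -115210, Σx^3·z = -884880.)
Eliminating c: 282659·(row 1) − 36705·(row 2) gives 87237400·m = 282659·(-115210) − 36705·(-884880) = -85622990, so m = -8562299/8723740.
Then c = ((-884880) − 36705·(-8562299/8723740))/282659 = -5239659/1744748.
Residuals: -9815737/4361870, 2133806/2180935, 2073644/2180935, 4149306/2180935, 807209/872374, -1298391/2180935; SSR = 10255285/872374.

SSR = 11.76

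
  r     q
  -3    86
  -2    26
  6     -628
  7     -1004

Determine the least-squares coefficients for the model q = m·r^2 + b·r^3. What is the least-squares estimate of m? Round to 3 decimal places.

m = 0.566

Forming MᵀM = [[3794, 24308]; [24308, 165098]] and Mᵀq = [-70926, -482550]ᵀ gives MᵀM·[m, b]ᵀ = Mᵀq.
Eliminating b: 165098·(row 1) − 24308·(row 2) gives 35502948·m = 165098·(-70926) − 24308·(-482550) = 20084652, so m = 185969/328731.
Then b = ((-482550) − 24308·(185969/328731))/165098 = -988199/328731.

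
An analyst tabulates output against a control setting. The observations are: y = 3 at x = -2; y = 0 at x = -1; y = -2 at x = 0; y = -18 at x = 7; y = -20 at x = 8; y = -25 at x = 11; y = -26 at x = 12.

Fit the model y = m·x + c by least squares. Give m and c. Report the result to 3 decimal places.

m = -2.111, c = -2.019

With design matrix M, MᵀM = [[383, 35]; [35, 7]] and Mᵀy = [-879, -88]ᵀ.
Eliminating c: 7·(row 1) − 35·(row 2) gives 1456·m = 7·(-879) − 35·(-88) = -3073, so m = -439/208.
Then c = ((-88) − 35·(-439/208))/7 = -2939/1456.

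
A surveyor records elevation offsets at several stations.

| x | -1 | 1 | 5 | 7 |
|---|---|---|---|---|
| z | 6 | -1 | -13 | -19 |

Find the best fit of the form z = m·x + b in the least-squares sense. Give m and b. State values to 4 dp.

From the data, Σx·x = 76, Σx = 12, Σ1 = 4.
And Σx·z = -205, Σz = -27.
So MᵀM·[m, b]ᵀ = Mᵀz: [[76, 12]; [12, 4]]·[m, b]ᵀ = [-205, -27]ᵀ.
Δ = 76·4 − 12² = 160.
m = ((-205)·4 − 12·(-27))/160 = -31/10; b = (76·(-27) − 12·(-205))/160 = 51/20.

m = -3.1000, b = 2.5500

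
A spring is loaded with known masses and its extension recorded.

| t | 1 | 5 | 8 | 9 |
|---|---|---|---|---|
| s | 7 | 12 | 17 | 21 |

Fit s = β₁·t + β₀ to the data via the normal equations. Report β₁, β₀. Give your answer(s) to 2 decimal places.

Forming XᵀX = [[171, 23]; [23, 4]] and Xᵀs = [392, 57]ᵀ gives XᵀX·[β₁, β₀]ᵀ = Xᵀs.
Δ = 171·4 − 23² = 155.
β₁ = (392·4 − 23·57)/155 = 257/155; β₀ = (171·57 − 23·392)/155 = 731/155.

β₁ = 1.66, β₀ = 4.72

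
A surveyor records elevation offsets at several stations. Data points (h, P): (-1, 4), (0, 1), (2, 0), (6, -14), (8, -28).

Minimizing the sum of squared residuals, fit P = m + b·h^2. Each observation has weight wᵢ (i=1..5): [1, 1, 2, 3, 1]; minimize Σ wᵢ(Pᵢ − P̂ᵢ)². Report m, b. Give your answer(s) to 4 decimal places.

m = 2.4285, b = -0.4665

The normal system XᵀWX·[m, b]ᵀ = XᵀWP is [[8, 181]; [181, 8017]]·[m, b]ᵀ = [-65, -3300]ᵀ.
Δ = 8·8017 − 181² = 31375.
m = ((-65)·8017 − 181·(-3300))/31375 = 15239/6275; b = (8·(-3300) − 181·(-65))/31375 = -2927/6275.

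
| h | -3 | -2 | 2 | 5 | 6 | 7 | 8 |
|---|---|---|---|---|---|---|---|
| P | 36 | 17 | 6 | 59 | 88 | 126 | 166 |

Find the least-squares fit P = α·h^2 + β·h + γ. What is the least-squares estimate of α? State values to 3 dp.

Normal-equation sums: Σh^2·h^2 = 8531, Σh^2·h = 1169, Σh^2 = 191, Σh·h = 191, Σh = 23, Σ1 = 7.
For MᵀP: Σh^2·P = 21857, Σh·P = 2903, ΣP = 498.
So MᵀM·[α, β, γ]ᵀ = MᵀP: [[8531, 1169, 191]; [1169, 191, 23]; [191, 23, 7]]·[α, β, γ]ᵀ = [21857, 2903, 498]ᵀ.
Solving the 3×3 system (Gaussian elimination) gives α = 313379/105014, β = -317509/105014, γ = -1405/4039.

α = 2.984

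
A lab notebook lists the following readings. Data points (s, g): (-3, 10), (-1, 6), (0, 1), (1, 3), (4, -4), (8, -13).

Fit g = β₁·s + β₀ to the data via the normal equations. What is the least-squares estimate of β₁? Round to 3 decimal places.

β₁ = -2.032

The normal system XᵀX·[β₁, β₀]ᵀ = Xᵀg is [[91, 9]; [9, 6]]·[β₁, β₀]ᵀ = [-153, 3]ᵀ.
det = 91·6 − 9² = 465.
β₁ = ((-153)·6 − 9·3)/465 = -63/31; β₀ = (91·3 − 9·(-153))/465 = 110/31.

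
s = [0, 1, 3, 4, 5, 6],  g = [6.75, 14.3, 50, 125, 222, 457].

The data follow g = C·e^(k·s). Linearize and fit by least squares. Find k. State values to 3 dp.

Taking logs, ln g = k·s + ln C, so regress ln g on s.
AᵀA = [[87.0000, 19.0000]; [19.0000, 6]], rhs = [97.4711, 24.8375]ᵀ  (here Σs = 19.0000, Σ(s)² = 87.0000, Σln g = 24.8375, Σs·ln g = 97.4711).
Slope k = (n·Σs·ln g − Σs·Σln g)/(n·Σ(s)² − (Σs)²) = (6·97.4711 − 19.0000·24.8375)/161.0000 = 0.70133; ln C = (Σln g − k·Σs)/n = 1.91871.

k = 0.701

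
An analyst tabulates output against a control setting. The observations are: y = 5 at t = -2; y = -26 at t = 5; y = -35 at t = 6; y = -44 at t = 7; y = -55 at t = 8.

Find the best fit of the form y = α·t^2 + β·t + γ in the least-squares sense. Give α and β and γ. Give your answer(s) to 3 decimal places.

The normal system XᵀX·[α, β, γ]ᵀ = Xᵀy is [[8434, 1188, 178]; [1188, 178, 24]; [178, 24, 5]]·[α, β, γ]ᵀ = [-7566, -1098, -155]ᵀ.
Row-reducing yields α = -13150/25519, β = -73995/25519, γ = 2479/1963.

α = -0.515, β = -2.900, γ = 1.263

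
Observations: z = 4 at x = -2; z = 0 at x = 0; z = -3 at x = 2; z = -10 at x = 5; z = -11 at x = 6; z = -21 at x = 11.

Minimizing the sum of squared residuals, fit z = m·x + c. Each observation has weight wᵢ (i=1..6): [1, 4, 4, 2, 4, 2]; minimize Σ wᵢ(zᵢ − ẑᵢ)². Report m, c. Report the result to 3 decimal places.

m = -1.924, c = 0.310

Compute the Gram sums: Σwᵢ·x·x = 456, Σwᵢ·x = 62, Σwᵢ·1 = 17.
For AᵀWz: Σwᵢ·x·z = -858, Σwᵢ·z = -114.
Normal equations: [[456, 62]; [62, 17]]·[m, c]ᵀ = [-858, -114]ᵀ.
Eliminating c: 17·(row 1) − 62·(row 2) gives 3908·m = 17·(-858) − 62·(-114) = -7518, so m = -3759/1954.
Then c = ((-114) − 62·(-3759/1954))/17 = 303/977.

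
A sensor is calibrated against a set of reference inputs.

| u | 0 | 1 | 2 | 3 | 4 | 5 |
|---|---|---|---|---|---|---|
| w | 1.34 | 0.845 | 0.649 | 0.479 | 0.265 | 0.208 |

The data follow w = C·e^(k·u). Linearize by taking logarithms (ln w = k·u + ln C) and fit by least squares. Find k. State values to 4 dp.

k = -0.3742

Let Y = ln w. Fitting Y = k·u + ln C by least squares:
Σu = 15.0000, Σ(u)² = 55.0000, Σln w = -3.9424, Σu·ln w = -16.4044.
Normal system: [[55.0000, 15.0000]; [15.0000, 6]]·[k, ln C]ᵀ = [-16.4044, -3.9424]ᵀ.
Slope k = (n·Σu·ln w − Σu·Σln w)/(n·Σ(u)² − (Σu)²) = (6·-16.4044 − 15.0000·-3.9424)/105.0000 = -0.37420; ln C = (Σln w − k·Σu)/n = 0.27844.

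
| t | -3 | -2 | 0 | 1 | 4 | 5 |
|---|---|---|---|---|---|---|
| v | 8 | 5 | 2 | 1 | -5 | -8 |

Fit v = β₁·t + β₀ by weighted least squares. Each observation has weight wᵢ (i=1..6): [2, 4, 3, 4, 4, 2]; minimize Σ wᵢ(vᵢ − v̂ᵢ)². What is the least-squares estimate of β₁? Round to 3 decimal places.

β₁ = -1.822

With design matrix X, XᵀWX = [[152, 16]; [16, 19]] and XᵀWv = [-244, 10]ᵀ.
det = 152·19 − 16² = 2632.
β₁ = ((-244)·19 − 16·10)/2632 = -1199/658; β₀ = (152·10 − 16·(-244))/2632 = 678/329.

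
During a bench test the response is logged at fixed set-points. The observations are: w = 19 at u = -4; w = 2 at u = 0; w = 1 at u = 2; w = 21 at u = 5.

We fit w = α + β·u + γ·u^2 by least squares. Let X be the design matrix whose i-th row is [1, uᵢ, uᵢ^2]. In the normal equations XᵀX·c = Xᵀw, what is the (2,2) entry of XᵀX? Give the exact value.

45

Row 2 ↔ basis u, column 2 ↔ basis u, so (XᵀX)_{2,2} = Σᵢ (u)·(u) = (-4)·(-4) + (0)·(0) + (2)·(2) + (5)·(5) = 45.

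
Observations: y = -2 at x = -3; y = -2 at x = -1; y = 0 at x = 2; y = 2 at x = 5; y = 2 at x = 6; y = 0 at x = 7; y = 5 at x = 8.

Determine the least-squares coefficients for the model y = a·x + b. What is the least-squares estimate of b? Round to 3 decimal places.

Normal-equation sums: Σx·x = 188, Σx = 24, Σ1 = 7.
Moment sums: Σx·y = 70, Σy = 5.
So AᵀA·[a, b]ᵀ = Aᵀy: [[188, 24]; [24, 7]]·[a, b]ᵀ = [70, 5]ᵀ.
Eliminating b: 7·(row 1) − 24·(row 2) gives 740·a = 7·70 − 24·5 = 370, so a = 1/2.
Then b = (5 − 24·(1/2))/7 = -1.

b = -1.000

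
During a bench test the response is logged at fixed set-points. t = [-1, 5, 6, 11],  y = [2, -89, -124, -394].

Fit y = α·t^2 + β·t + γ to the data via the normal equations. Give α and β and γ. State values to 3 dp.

α = -2.985, β = -3.139, γ = 1.812

MᵀM·[α, β, γ]ᵀ = Mᵀy reads: 16563·α + 1671·β + 183·γ = -54361;  1671·α + 183·β + 21·γ = -5525;  183·α + 21·β + 4·γ = -605.
(Σt^2·t^2 = 16563, Σt^2·t = 1671, Σt^2 = 183, Σt·t = 183, Σt = 21, Σ1 = 4, Σt^2·y = -54361, Σt·y = -5525, Σy = -605.)
Solving the 3×3 system (Gaussian elimination) gives α = -15163/5079, β = -5314/1693, γ = 3068/1693.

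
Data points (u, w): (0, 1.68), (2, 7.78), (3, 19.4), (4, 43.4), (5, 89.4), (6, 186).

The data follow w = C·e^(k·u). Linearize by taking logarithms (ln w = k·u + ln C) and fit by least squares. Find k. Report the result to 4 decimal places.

Linearized form: ln w = k·u + ln C. From the 6 transformed points,
Σu = 20.0000, Σ(u)² = 90.0000, Σln w = 19.0249, Σu·ln w = 81.9009.
Equations: 90.0000·k + 20.0000·ln C = 81.9009;  20.0000·k + 6·ln C = 19.0249.
Solving (det = 140.0000): k = 0.79219, ln C = 0.53020.

k = 0.7922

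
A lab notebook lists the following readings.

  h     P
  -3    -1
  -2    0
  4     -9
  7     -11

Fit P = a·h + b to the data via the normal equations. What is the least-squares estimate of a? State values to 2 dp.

Entries of XᵀX: Σh·h = 78, Σh = 6, Σ1 = 4.
Moment sums: Σh·P = -110, ΣP = -21.
Normal equations: [[78, 6]; [6, 4]]·[a, b]ᵀ = [-110, -21]ᵀ.
Δ = 78·4 − 6² = 276.
a = ((-110)·4 − 6·(-21))/276 = -157/138; b = (78·(-21) − 6·(-110))/276 = -163/46.

a = -1.14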